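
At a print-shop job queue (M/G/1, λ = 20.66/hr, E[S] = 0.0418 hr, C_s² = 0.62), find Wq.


ρ = λ·E[S] = 20.66·0.0418 = 0.8636
E[S²] = E[S]²(1+C_s²) = 0.0418²·(1+0.62) = 0.002831
Wq = λ·E[S²]/(2(1−ρ)) = 20.66·0.002831/(2·0.1364) = 0.21435 hr

Final: 0.21435 hr


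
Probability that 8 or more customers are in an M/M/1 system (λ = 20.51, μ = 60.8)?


ρ = 20.51/60.8 = 0.3373
P(N ≥ n) = ρ^n = 0.3373^8 = 0.0001677

Final: 0.0001677


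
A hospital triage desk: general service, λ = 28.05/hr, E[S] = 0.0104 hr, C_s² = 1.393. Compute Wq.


ρ = λ·E[S] = 28.05·0.0104 = 0.2917
E[S²] = E[S]²(1+C_s²) = 0.0104²·(1+1.393) = 0.0002588
Wq = λ·E[S²]/(2(1−ρ)) = 28.05·0.0002588/(2·0.7083) = 0.005125 hr

Final: 0.005125 hr


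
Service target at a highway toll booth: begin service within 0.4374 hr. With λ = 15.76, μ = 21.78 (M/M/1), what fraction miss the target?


ρ = 15.76/21.78 = 0.7236
P(Wq > t) = ρ·e^{−(μ−λ)t} = 0.7236·e^{−2.6331}
= 0.7236·0.071852 = 0.051992

Final: 0.051992


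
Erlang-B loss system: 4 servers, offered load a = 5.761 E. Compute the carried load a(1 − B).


B(4,5.761) = 0.453886 (Erlang-B)
Carried load = a(1 − B) = 5.761·(1 − 0.453886) = 5.761·0.546114 = 3.1462 E

Final: 3.1462 Erlangs


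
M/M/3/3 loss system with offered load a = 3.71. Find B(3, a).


B(c,a) = (a^c/c!) / Σ_{k=0}^{c} a^k/k!
a^3/3! = 8.510802
Σ terms (k=0..3): 1.00000 + 3.71000 + 6.88205 + 8.51080 = 20.102852
B = 8.510802/20.102852 = 0.423363

Final: 0.423363


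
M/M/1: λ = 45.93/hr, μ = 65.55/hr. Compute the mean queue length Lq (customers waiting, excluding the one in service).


ρ = 45.93/65.55 = 0.7007
Lq = ρ²/(1−ρ) = 0.4910/0.2993 = 1.6403

Final: 1.6403


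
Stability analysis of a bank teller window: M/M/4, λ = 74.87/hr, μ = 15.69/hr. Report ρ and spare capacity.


Total capacity cμ = 4·15.69 = 62.76/hr
ρ = λ/(cμ) = 74.87/62.76 = 1.1930
Stable ⇔ ρ < 1: NO
Spare capacity = cμ − λ = 62.76 − 74.87 = -12.11/hr

Final: ρ = 1.1930; unstable; margin = -12.11/hr


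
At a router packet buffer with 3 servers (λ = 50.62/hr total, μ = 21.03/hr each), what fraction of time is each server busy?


ρ = λ/(cμ) = 50.62/(3·21.03) = 50.62/63.09 = 0.8023

Final: 0.8023


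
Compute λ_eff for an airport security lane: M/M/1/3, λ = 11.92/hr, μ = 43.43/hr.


ρ = 0.2745; P_K = (1−ρ)ρ^3/(1−ρ^4) = 0.015087
λ_eff = λ(1 − P_K) = 11.92·(1 − 0.015087) = 11.92·0.984913 = 11.7402 /hr

Final: 11.7402 /hr


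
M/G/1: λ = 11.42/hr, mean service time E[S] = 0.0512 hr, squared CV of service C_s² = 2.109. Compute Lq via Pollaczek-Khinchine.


ρ = λ·E[S] = 11.42·0.0512 = 0.5847
Lq = ρ²(1+C_s²)/(2(1−ρ)) = 0.3419·(1+2.109)/(2·0.4153)
= 0.3419·3.1090/0.8306 = 1.27969

Final: 1.27969


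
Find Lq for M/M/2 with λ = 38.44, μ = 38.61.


a = λ/μ = 0.9956; ρ = a/2 = 0.4978
P₀ = 0.335293
Lq = P₀·a^c·ρ / (c!·(1−ρ)²) = 0.335293·0.99121·0.4978/(2·0.25221)
= 0.32799

Final: 0.32799


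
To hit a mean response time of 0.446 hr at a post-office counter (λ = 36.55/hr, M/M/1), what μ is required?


W = 1/(μ−λ) ⇒ μ − λ = 1/W = 1/0.446 = 2.2422
μ = λ + 1/W = 36.55 + 2.2422 = 38.7922 per hr

Final: 38.7922 /hr


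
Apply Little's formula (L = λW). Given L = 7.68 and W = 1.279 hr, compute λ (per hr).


λ = L/W = 7.68/1.279 = 6.0047 /hr

Final: 6.0047 /hr


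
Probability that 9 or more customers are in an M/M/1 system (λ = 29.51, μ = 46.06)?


ρ = 29.51/46.06 = 0.6407
P(N ≥ n) = ρ^n = 0.6407^9 = 0.018189

Final: 0.018189


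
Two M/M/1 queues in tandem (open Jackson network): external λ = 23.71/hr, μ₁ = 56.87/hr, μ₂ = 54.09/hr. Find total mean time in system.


Each node sees arrival rate λ = 23.71/hr (tandem ⇒ throughput preserved).
W₁ = 1/(μ₁−λ) = 1/(56.87−23.71) = 0.03016 hr
W₂ = 1/(μ₂−λ) = 1/(54.09−23.71) = 0.03292 hr
W_total = W₁ + W₂ = 0.03016 + 0.03292 = 0.06307 hr

Final: 0.06307 hr


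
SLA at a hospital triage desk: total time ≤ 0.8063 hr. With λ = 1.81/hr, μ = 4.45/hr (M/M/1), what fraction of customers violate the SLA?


W ~ Exponential(μ−λ) for M/M/1.
μ − λ = 4.45 − 1.81 = 2.6400
P(W > t) = e^{−(μ−λ)t} = e^{−2.1286} = 0.119000

Final: 0.119000


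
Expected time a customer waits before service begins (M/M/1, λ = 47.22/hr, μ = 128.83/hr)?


ρ = 47.22/128.83 = 0.3665
Wq = ρ/(μ−λ) = 0.3665/(128.83 − 47.22) = 0.3665/81.61 = 0.004491 hr

Final: 0.004491 hr


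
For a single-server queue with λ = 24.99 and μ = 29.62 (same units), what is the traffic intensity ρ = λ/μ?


ρ = λ/μ = 24.99/29.62 = 0.8437

Final: 0.8437


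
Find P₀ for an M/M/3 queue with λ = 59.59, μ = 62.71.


a = λ/μ = 59.59/62.71 = 0.9502; ρ = a/c = 0.3167
Σ_{k=0}^{2} a^k/k! (terms k=0..2) = 1.00000 + 0.95025 + 0.45148 = 2.40173
Tail: a^3/(3!(1−ρ)) = 0.85804/(6·0.6833) = 0.20930
P₀ = 1/(2.40173 + 0.20930) = 1/2.61104 = 0.382990

Final: 0.382990


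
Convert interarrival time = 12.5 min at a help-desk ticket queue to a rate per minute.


λ = 1/(interarrival time) in consistent units.
1 minute = 1 min, so λ = 1/12.5 = 0.08000 per minute

Final: 0.08000 /min


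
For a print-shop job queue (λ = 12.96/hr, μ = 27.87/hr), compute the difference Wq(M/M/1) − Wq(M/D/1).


ρ = 12.96/27.87 = 0.4650
Wq(M/M/1) = ρ/(μ−λ) = 0.4650/14.91 = 0.03119 hr
Wq(M/D/1) = ρ/(2(μ−λ)) = 0.01559 hr
Savings = 0.03119 − 0.01559 = 0.01559 hr

Final: 0.01559 hr


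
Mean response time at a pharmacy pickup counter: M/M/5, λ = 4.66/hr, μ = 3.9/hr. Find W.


a = 1.1949; ρ = 0.2390; P₀ = 0.302603
Lq = P₀·a^c·ρ/(c!(1−ρ)²) = 0.002534
Wq = Lq/λ = 0.002534/4.66 = 0.0005438 hr
W = Wq + 1/μ = 0.0005438 + 0.25641 = 0.25695 hr

Final: 0.25695 hr


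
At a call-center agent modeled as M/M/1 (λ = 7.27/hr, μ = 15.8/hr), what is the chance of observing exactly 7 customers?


ρ = 7.27/15.8 = 0.4601
P_n = (1−ρ)·ρ^n = (1 − 0.4601)·0.4601^7 = 0.5399·0.004367 = 0.002357

Final: 0.002357


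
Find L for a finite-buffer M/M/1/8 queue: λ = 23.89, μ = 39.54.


ρ = 23.89/39.54 = 0.6042
L = ρ[1 − (K+1)ρ^K + Kρ^(K+1)] / [(1−ρ)(1−ρ^(K+1))]
Numerator: 0.6042·(1 − 9·0.017760 + 8·0.010730) = 0.559491
Denominator: (0.3958)·(0.989270) = 0.391555
L = 0.559491/0.391555 = 1.4289

Final: 1.4289


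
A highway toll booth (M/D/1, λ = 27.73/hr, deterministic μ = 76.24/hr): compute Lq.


ρ = 27.73/76.24 = 0.3637
M/D/1: Lq = ρ²/(2(1−ρ)) = 0.1323/(2·0.6363) = 0.10396

Final: 0.10396


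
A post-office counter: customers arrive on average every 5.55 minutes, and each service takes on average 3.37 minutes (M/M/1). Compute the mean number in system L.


λ = 60/5.55 = 10.8108 /hr
μ = 60/3.37 = 17.8042 /hr
ρ = λ/μ = 10.8108/17.8042 = 0.6072
L = ρ/(1−ρ) = 0.6072/0.3928 = 1.5459

Final: 1.5459


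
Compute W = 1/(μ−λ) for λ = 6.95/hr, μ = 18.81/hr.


W = 1/(μ−λ) = 1/(18.81 − 6.95) = 1/11.86 = 0.08432 hr

Final: 0.08432 hr


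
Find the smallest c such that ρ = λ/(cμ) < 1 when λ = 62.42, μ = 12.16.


Stability requires cμ > λ ⇔ c > λ/μ.
λ/μ = 62.42/12.16 = 5.1332
Minimum integer c = ⌊5.1332⌋ + 1 = 6
Check: 6·12.16 = 72.96 > 62.42, while 5·12.16 = 60.80 ≤ 62.42

Final: 6 servers


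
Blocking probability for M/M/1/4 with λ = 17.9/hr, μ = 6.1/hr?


ρ = λ/μ = 17.9/6.1 = 2.9344
P_K = (1−ρ)ρ^K/(1−ρ^(K+1)) = (-1.9344·74.146863)/(1 − 217.578501)
= -143.431637/-216.578501 = 0.662262

Final: 0.662262


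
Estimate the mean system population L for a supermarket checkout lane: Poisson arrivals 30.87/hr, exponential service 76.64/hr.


ρ = λ/μ = 30.87/76.64 = 0.4028
L = ρ/(1−ρ) = 0.4028/(1 − 0.4028) = 0.4028/0.5972 = 0.6745

Final: 0.6745


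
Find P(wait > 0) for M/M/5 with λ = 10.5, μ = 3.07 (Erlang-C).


a = λ/μ = 3.4202; ρ = a/5 = 0.6840
P₀ = 0.028586 (from M/M/c formula)
C(c,a) = [a^c/(c!(1−ρ))]·P₀ = [468.00945/(120·0.3160)]·0.028586
= 12.34355·0.028586 = 0.352852

Final: 0.352852


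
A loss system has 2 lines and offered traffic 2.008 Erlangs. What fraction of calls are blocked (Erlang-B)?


B(c,a) = (a^c/c!) / Σ_{k=0}^{c} a^k/k!
a^2/2! = 2.016032
Σ terms (k=0..2): 1.00000 + 2.00800 + 2.01603 = 5.024032
B = 2.016032/5.024032 = 0.401278

Final: 0.401278


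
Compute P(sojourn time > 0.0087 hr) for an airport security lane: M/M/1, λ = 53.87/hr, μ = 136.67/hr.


W ~ Exponential(μ−λ) for M/M/1.
μ − λ = 136.67 − 53.87 = 82.8000
P(W > t) = e^{−(μ−λ)t} = e^{−0.7204} = 0.486577

Final: 0.486577


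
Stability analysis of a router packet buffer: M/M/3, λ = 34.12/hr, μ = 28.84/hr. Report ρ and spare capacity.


Total capacity cμ = 3·28.84 = 86.52/hr
ρ = λ/(cμ) = 34.12/86.52 = 0.3944
Stable ⇔ ρ < 1: YES
Spare capacity = cμ − λ = 86.52 − 34.12 = 52.40/hr

Final: ρ = 0.3944; stable; margin = 52.40/hr


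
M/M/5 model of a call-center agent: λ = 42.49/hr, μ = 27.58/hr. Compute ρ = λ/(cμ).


ρ = λ/(cμ) = 42.49/(5·27.58) = 42.49/137.90 = 0.3081

Final: 0.3081


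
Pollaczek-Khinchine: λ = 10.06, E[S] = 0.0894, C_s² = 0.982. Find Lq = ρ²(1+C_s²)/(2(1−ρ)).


ρ = λ·E[S] = 10.06·0.0894 = 0.8994
Lq = ρ²(1+C_s²)/(2(1−ρ)) = 0.8089·(1+0.982)/(2·0.1006)
= 0.8089·1.9820/0.2013 = 7.96510

Final: 7.96510


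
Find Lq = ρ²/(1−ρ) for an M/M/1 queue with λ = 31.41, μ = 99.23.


ρ = 31.41/99.23 = 0.3165
Lq = ρ²/(1−ρ) = 0.1002/0.6835 = 0.1466

Final: 0.1466


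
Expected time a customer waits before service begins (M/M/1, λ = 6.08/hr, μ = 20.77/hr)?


ρ = 6.08/20.77 = 0.2927
Wq = ρ/(μ−λ) = 0.2927/(20.77 − 6.08) = 0.2927/14.69 = 0.01993 hr

Final: 0.01993 hr


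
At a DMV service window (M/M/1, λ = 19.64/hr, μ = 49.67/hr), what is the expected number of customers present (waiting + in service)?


ρ = λ/μ = 19.64/49.67 = 0.3954
L = ρ/(1−ρ) = 0.3954/(1 − 0.3954) = 0.3954/0.6046 = 0.6540

Final: 0.6540


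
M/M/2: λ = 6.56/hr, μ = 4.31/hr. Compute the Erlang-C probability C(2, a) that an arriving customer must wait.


a = λ/μ = 1.5220; ρ = a/2 = 0.7610
P₀ = 0.135705 (from M/M/c formula)
C(c,a) = [a^c/(c!(1−ρ))]·P₀ = [2.31661/(2·0.2390)]·0.135705
= 4.84689·0.135705 = 0.657747

Final: 0.657747


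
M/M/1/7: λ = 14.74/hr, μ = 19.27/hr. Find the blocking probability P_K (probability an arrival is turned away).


ρ = λ/μ = 14.74/19.27 = 0.7649
P_K = (1−ρ)ρ^K/(1−ρ^(K+1)) = (0.2351·0.153218)/(1 − 0.117200)
= 0.036019/0.882800 = 0.040800

Final: 0.040800


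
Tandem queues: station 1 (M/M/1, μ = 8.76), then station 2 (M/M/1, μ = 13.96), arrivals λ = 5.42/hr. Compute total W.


Each node sees arrival rate λ = 5.42/hr (tandem ⇒ throughput preserved).
W₁ = 1/(μ₁−λ) = 1/(8.76−5.42) = 0.29940 hr
W₂ = 1/(μ₂−λ) = 1/(13.96−5.42) = 0.11710 hr
W_total = W₁ + W₂ = 0.29940 + 0.11710 = 0.41650 hr

Final: 0.41650 hr


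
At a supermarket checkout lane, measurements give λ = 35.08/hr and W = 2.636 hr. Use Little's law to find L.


L = λW = 35.08·2.636 = 92.4709

Final: 92.4709


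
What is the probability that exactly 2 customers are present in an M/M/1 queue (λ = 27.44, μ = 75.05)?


ρ = 27.44/75.05 = 0.3656
P_n = (1−ρ)·ρ^n = (1 − 0.3656)·0.3656^2 = 0.6344·0.133680 = 0.084804

Final: 0.084804


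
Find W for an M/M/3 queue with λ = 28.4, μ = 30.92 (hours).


a = 0.9185; ρ = 0.3062; P₀ = 0.395811
Lq = P₀·a^c·ρ/(c!(1−ρ)²) = 0.03251
Wq = Lq/λ = 0.03251/28.4 = 0.001145 hr
W = Wq + 1/μ = 0.001145 + 0.03234 = 0.03349 hr

Final: 0.03349 hr


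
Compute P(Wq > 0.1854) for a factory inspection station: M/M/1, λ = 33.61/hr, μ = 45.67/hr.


ρ = 33.61/45.67 = 0.7359
P(Wq > t) = ρ·e^{−(μ−λ)t} = 0.7359·e^{−2.2359}
= 0.7359·0.106893 = 0.078666

Final: 0.078666


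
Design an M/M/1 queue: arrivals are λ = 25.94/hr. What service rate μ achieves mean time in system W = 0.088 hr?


W = 1/(μ−λ) ⇒ μ − λ = 1/W = 1/0.088 = 11.3636
μ = λ + 1/W = 25.94 + 11.3636 = 37.3036 per hr

Final: 37.3036 /hr


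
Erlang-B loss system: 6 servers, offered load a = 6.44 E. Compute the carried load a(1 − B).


B(6,6.44) = 0.295098 (Erlang-B)
Carried load = a(1 − B) = 6.44·(1 − 0.295098) = 6.44·0.704902 = 4.5396 E

Final: 4.5396 Erlangs


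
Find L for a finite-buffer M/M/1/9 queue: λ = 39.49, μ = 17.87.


ρ = 39.49/17.87 = 2.2098
L = ρ[1 − (K+1)ρ^K + Kρ^(K+1)] / [(1−ρ)(1−ρ^(K+1))]
Numerator: 2.2098·(1 − 10·1256.791489 + 9·2777.319301) = 27466.121079
Denominator: (-1.2098)·(-2776.319301) = 3358.926877
L = 27466.121079/3358.926877 = 8.1771

Final: 8.1771


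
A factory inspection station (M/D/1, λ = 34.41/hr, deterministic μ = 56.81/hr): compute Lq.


ρ = 34.41/56.81 = 0.6057
M/D/1: Lq = ρ²/(2(1−ρ)) = 0.3669/(2·0.3943) = 0.46523

Final: 0.46523


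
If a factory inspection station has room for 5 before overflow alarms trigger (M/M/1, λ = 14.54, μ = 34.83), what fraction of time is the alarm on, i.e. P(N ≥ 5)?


ρ = 14.54/34.83 = 0.4175
P(N ≥ n) = ρ^n = 0.4175^5 = 0.012678

Final: 0.012678


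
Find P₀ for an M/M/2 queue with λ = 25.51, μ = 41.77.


a = λ/μ = 25.51/41.77 = 0.6107; ρ = a/c = 0.3054
Σ_{k=0}^{1} a^k/k! (terms k=0..1) = 1.00000 + 0.61073 = 1.61073
Tail: a^2/(2!(1−ρ)) = 0.37299/(2·0.6946) = 0.26848
P₀ = 1/(1.61073 + 0.26848) = 1/1.87920 = 0.532141

Final: 0.532141


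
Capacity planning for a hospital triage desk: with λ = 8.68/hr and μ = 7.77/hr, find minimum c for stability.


Stability requires cμ > λ ⇔ c > λ/μ.
λ/μ = 8.68/7.77 = 1.1171
Minimum integer c = ⌊1.1171⌋ + 1 = 2
Check: 2·7.77 = 15.54 > 8.68, while 1·7.77 = 7.77 ≤ 8.68

Final: 2 servers


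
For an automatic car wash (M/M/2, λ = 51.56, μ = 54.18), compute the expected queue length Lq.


a = λ/μ = 0.9516; ρ = a/2 = 0.4758
P₀ = 0.355178
Lq = P₀·a^c·ρ / (c!·(1−ρ)²) = 0.355178·0.90562·0.4758/(2·0.27476)
= 0.27852

Final: 0.27852


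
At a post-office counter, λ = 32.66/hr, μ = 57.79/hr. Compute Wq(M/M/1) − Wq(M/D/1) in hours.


ρ = 32.66/57.79 = 0.5651
Wq(M/M/1) = ρ/(μ−λ) = 0.5651/25.13 = 0.02249 hr
Wq(M/D/1) = ρ/(2(μ−λ)) = 0.01124 hr
Savings = 0.02249 − 0.01124 = 0.01124 hr

Final: 0.01124 hr


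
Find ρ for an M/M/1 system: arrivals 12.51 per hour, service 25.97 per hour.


ρ = λ/μ = 12.51/25.97 = 0.4817

Final: 0.4817


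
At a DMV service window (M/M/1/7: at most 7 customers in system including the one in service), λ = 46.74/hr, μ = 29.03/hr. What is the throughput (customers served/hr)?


ρ = 1.6101; P_K = (1−ρ)ρ^7/(1−ρ^8) = 0.387485
λ_eff = λ(1 − P_K) = 46.74·(1 − 0.387485) = 46.74·0.612515 = 28.6289 /hr

Final: 28.6289 /hr


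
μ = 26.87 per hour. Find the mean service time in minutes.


Mean service time = 1/μ = 1/26.87 hour = 0.03722 hour
In minutes: 0.03722 × 60 = 2.2330 min

Final: 2.2330 min


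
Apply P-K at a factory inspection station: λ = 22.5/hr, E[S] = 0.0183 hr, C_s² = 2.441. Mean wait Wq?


ρ = λ·E[S] = 22.5·0.0183 = 0.4118
E[S²] = E[S]²(1+C_s²) = 0.0183²·(1+2.441) = 0.001152
Wq = λ·E[S²]/(2(1−ρ)) = 22.5·0.001152/(2·0.5882) = 0.02204 hr

Final: 0.02204 hr


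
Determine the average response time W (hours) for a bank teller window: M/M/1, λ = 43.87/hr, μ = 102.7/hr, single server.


W = 1/(μ−λ) = 1/(102.7 − 43.87) = 1/58.83 = 0.01700 hr

Final: 0.01700 hr


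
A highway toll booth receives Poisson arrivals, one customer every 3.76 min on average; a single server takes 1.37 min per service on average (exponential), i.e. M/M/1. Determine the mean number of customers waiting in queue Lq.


λ = 60/3.76 = 15.9574 /hr
μ = 60/1.37 = 43.7956 /hr
ρ = λ/μ = 15.9574/43.7956 = 0.3644
Lq = ρ²/(1−ρ) = 0.1328/0.6356 = 0.2089

Final: 0.2089


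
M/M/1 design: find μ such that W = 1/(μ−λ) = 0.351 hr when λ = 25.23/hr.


W = 1/(μ−λ) ⇒ μ − λ = 1/W = 1/0.351 = 2.8490
μ = λ + 1/W = 25.23 + 2.8490 = 28.0790 per hr

Final: 28.0790 /hr


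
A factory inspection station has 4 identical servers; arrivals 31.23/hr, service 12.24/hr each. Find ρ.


ρ = λ/(cμ) = 31.23/(4·12.24) = 31.23/48.96 = 0.6379

Final: 0.6379


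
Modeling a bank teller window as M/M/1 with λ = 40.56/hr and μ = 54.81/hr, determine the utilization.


ρ = λ/μ = 40.56/54.81 = 0.7400

Final: 0.7400


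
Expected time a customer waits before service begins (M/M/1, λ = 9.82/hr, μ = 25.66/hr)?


ρ = 9.82/25.66 = 0.3827
Wq = ρ/(μ−λ) = 0.3827/(25.66 − 9.82) = 0.3827/15.84 = 0.02416 hr

Final: 0.02416 hr


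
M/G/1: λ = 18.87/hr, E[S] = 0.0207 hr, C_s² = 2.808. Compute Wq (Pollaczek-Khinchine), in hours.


ρ = λ·E[S] = 18.87·0.0207 = 0.3906
E[S²] = E[S]²(1+C_s²) = 0.0207²·(1+2.808) = 0.001632
Wq = λ·E[S²]/(2(1−ρ)) = 18.87·0.001632/(2·0.6094) = 0.02526 hr

Final: 0.02526 hr


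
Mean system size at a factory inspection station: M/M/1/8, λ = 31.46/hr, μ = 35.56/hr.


ρ = 31.46/35.56 = 0.8847
L = ρ[1 − (K+1)ρ^K + Kρ^(K+1)] / [(1−ρ)(1−ρ^(K+1))]
Numerator: 0.8847·(1 − 9·0.375298 + 8·0.332026) = 0.246419
Denominator: (0.1153)·(0.667974) = 0.077016
L = 0.246419/0.077016 = 3.1996

Final: 3.1996


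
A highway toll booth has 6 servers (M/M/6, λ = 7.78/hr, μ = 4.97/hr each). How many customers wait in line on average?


a = λ/μ = 1.5654; ρ = a/6 = 0.2609
P₀ = 0.208938
Lq = P₀·a^c·ρ / (c!·(1−ρ)²) = 0.208938·14.71429·0.2609/(720·0.54627)
= 0.002039

Final: 0.002039


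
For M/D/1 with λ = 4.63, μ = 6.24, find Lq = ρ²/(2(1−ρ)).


ρ = 4.63/6.24 = 0.7420
M/D/1: Lq = ρ²/(2(1−ρ)) = 0.5505/(2·0.2580) = 1.06689

Final: 1.06689


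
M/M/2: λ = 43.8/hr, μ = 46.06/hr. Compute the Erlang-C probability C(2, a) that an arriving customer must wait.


a = λ/μ = 0.9509; ρ = a/2 = 0.4755
P₀ = 0.355503 (from M/M/c formula)
C(c,a) = [a^c/(c!(1−ρ))]·P₀ = [0.90427/(2·0.5245)]·0.355503
= 0.86198·0.355503 = 0.306437

Final: 0.306437


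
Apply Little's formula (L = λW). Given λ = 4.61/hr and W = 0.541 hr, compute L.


L = λW = 4.61·0.541 = 2.4940

Final: 2.4940


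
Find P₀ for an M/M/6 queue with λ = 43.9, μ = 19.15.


a = λ/μ = 43.9/19.15 = 2.2924; ρ = a/c = 0.3821
Σ_{k=0}^{5} a^k/k! (terms k=0..5) = 1.00000 + 2.29243 + 2.62761 + 2.00787 + 1.15073 + 0.52759 = 9.60623
Tail: a^6/(6!(1−ρ)) = 145.13577/(720·0.6179) = 0.32621
P₀ = 1/(9.60623 + 0.32621) = 1/9.93244 = 0.100680

Final: 0.100680


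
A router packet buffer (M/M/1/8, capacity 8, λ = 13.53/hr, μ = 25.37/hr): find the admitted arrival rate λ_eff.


ρ = 0.5333; P_K = (1−ρ)ρ^8/(1−ρ^9) = 0.003065
λ_eff = λ(1 − P_K) = 13.53·(1 − 0.003065) = 13.53·0.996935 = 13.4885 /hr

Final: 13.4885 /hr


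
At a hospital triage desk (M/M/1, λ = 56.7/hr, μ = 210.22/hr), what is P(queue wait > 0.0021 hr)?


ρ = 56.7/210.22 = 0.2697
P(Wq > t) = ρ·e^{−(μ−λ)t} = 0.2697·e^{−0.3224}
= 0.2697·0.724414 = 0.195387

Final: 0.195387


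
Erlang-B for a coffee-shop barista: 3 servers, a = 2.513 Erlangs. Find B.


B(c,a) = (a^c/c!) / Σ_{k=0}^{c} a^k/k!
a^3/3! = 2.645003
Σ terms (k=0..3): 1.00000 + 2.51300 + 3.15758 + 2.64500 = 9.315588
B = 2.645003/9.315588 = 0.283933

Final: 0.283933


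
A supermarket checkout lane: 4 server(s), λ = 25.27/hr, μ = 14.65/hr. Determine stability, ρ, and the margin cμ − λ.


Total capacity cμ = 4·14.65 = 58.60/hr
ρ = λ/(cμ) = 25.27/58.60 = 0.4312
Stable ⇔ ρ < 1: YES
Spare capacity = cμ − λ = 58.60 − 25.27 = 33.33/hr

Final: ρ = 0.4312; stable; margin = 33.33/hr


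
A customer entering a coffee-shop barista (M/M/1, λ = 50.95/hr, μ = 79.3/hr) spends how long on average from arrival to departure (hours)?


W = 1/(μ−λ) = 1/(79.3 − 50.95) = 1/28.35 = 0.03527 hr

Final: 0.03527 hr


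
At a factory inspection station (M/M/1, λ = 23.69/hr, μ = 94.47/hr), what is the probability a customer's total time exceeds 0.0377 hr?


W ~ Exponential(μ−λ) for M/M/1.
μ − λ = 94.47 − 23.69 = 70.7800
P(W > t) = e^{−(μ−λ)t} = e^{−2.6684} = 0.069363

Final: 0.069363


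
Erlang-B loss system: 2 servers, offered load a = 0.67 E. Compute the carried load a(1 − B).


B(2,0.67) = 0.118478 (Erlang-B)
Carried load = a(1 − B) = 0.67·(1 − 0.118478) = 0.67·0.881522 = 0.5906 E

Final: 0.5906 Erlangs


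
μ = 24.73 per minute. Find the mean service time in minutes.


Mean service time = 1/μ = 1/24.73 minute = 0.04044 minute
In minutes: 0.04044 × 1 = 0.04044 min

Final: 0.04044 min


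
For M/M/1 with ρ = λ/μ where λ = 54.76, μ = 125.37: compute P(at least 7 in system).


ρ = 54.76/125.37 = 0.4368
P(N ≥ n) = ρ^n = 0.4368^7 = 0.003033

Final: 0.003033


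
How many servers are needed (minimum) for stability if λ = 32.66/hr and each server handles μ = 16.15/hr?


Stability requires cμ > λ ⇔ c > λ/μ.
λ/μ = 32.66/16.15 = 2.0223
Minimum integer c = ⌊2.0223⌋ + 1 = 3
Check: 3·16.15 = 48.45 > 32.66, while 2·16.15 = 32.30 ≤ 32.66

Final: 3 servers


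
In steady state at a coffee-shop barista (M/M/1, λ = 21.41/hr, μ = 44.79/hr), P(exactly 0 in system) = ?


ρ = 21.41/44.79 = 0.4780
P_n = (1−ρ)·ρ^n = (1 − 0.4780)·0.4780^0 = 0.5220·1.000000 = 0.521992

Final: 0.521992


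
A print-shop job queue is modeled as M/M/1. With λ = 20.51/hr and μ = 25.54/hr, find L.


ρ = λ/μ = 20.51/25.54 = 0.8031
L = ρ/(1−ρ) = 0.8031/(1 − 0.8031) = 0.8031/0.1969 = 4.0775

Final: 4.0775


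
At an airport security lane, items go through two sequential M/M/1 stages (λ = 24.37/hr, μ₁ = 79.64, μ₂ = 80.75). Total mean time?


Each node sees arrival rate λ = 24.37/hr (tandem ⇒ throughput preserved).
W₁ = 1/(μ₁−λ) = 1/(79.64−24.37) = 0.01809 hr
W₂ = 1/(μ₂−λ) = 1/(80.75−24.37) = 0.01774 hr
W_total = W₁ + W₂ = 0.01809 + 0.01774 = 0.03583 hr

Final: 0.03583 hr


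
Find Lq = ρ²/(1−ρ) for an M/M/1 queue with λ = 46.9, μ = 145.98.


ρ = 46.9/145.98 = 0.3213
Lq = ρ²/(1−ρ) = 0.1032/0.6787 = 0.1521

Final: 0.1521


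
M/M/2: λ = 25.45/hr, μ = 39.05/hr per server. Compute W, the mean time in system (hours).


a = 0.6517; ρ = 0.3259; P₀ = 0.508450
Lq = P₀·a^c·ρ/(c!(1−ρ)²) = 0.07743
Wq = Lq/λ = 0.07743/25.45 = 0.003042 hr
W = Wq + 1/μ = 0.003042 + 0.02561 = 0.02865 hr

Final: 0.02865 hr


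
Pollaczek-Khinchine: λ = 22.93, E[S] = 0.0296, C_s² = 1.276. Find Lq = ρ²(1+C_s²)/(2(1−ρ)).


ρ = λ·E[S] = 22.93·0.0296 = 0.6787
Lq = ρ²(1+C_s²)/(2(1−ρ)) = 0.4607·(1+1.276)/(2·0.3213)
= 0.4607·2.2760/0.6425 = 1.63178

Final: 1.63178


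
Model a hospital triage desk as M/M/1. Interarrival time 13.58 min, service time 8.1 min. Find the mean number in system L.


λ = 60/13.58 = 4.4183 /hr
μ = 60/8.1 = 7.4074 /hr
ρ = λ/μ = 4.4183/7.4074 = 0.5965
L = ρ/(1−ρ) = 0.5965/0.4035 = 1.4781

Final: 1.4781


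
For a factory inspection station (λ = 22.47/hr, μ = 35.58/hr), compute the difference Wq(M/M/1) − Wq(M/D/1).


ρ = 22.47/35.58 = 0.6315
Wq(M/M/1) = ρ/(μ−λ) = 0.6315/13.11 = 0.04817 hr
Wq(M/D/1) = ρ/(2(μ−λ)) = 0.02409 hr
Savings = 0.04817 − 0.02409 = 0.02409 hr

Final: 0.02409 hr


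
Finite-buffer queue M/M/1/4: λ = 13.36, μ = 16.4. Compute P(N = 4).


ρ = λ/μ = 13.36/16.4 = 0.8146
P_K = (1−ρ)ρ^K/(1−ρ^(K+1)) = (0.1854·0.440403)/(1 − 0.358767)
= 0.081636/0.641233 = 0.127311

Final: 0.127311


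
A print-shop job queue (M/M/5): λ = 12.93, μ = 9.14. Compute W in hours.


a = 1.4147; ρ = 0.2829; P₀ = 0.242726
Lq = P₀·a^c·ρ/(c!(1−ρ)²) = 0.006306
Wq = Lq/λ = 0.006306/12.93 = 0.0004877 hr
W = Wq + 1/μ = 0.0004877 + 0.10941 = 0.10990 hr

Final: 0.10990 hr


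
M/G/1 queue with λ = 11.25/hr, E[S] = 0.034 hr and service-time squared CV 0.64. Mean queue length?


ρ = λ·E[S] = 11.25·0.034 = 0.3825
Lq = ρ²(1+C_s²)/(2(1−ρ)) = 0.1463·(1+0.64)/(2·0.6175)
= 0.1463·1.6400/1.2350 = 0.19429

Final: 0.19429


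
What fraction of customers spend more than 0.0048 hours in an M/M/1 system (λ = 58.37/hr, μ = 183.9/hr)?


W ~ Exponential(μ−λ) for M/M/1.
μ − λ = 183.9 − 58.37 = 125.5300
P(W > t) = e^{−(μ−λ)t} = e^{−0.6025} = 0.547417

Final: 0.547417


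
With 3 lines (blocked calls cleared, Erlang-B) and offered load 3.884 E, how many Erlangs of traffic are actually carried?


B(3,3.884) = 0.440037 (Erlang-B)
Carried load = a(1 − B) = 3.884·(1 − 0.440037) = 3.884·0.559963 = 2.1749 E

Final: 2.1749 Erlangs


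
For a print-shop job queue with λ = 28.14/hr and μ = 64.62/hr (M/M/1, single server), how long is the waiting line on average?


ρ = 28.14/64.62 = 0.4355
Lq = ρ²/(1−ρ) = 0.1896/0.5645 = 0.3359

Final: 0.3359


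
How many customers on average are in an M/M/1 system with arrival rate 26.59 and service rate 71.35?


ρ = λ/μ = 26.59/71.35 = 0.3727
L = ρ/(1−ρ) = 0.3727/(1 − 0.3727) = 0.3727/0.6273 = 0.5941

Final: 0.5941


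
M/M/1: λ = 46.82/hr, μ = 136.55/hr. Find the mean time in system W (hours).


W = 1/(μ−λ) = 1/(136.55 − 46.82) = 1/89.73 = 0.01114 hr

Final: 0.01114 hr


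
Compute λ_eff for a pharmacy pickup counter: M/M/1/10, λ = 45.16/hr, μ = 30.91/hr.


ρ = 1.4610; P_K = (1−ρ)ρ^10/(1−ρ^11) = 0.320495
λ_eff = λ(1 − P_K) = 45.16·(1 − 0.320495) = 45.16·0.679505 = 30.6865 /hr

Final: 30.6865 /hr


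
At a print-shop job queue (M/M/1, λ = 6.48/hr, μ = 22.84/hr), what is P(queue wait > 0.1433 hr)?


ρ = 6.48/22.84 = 0.2837
P(Wq > t) = ρ·e^{−(μ−λ)t} = 0.2837·e^{−2.3444}
= 0.2837·0.095906 = 0.027210

Final: 0.027210


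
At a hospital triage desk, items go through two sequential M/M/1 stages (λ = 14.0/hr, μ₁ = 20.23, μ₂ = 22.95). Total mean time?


Each node sees arrival rate λ = 14.0/hr (tandem ⇒ throughput preserved).
W₁ = 1/(μ₁−λ) = 1/(20.23−14.0) = 0.16051 hr
W₂ = 1/(μ₂−λ) = 1/(22.95−14.0) = 0.11173 hr
W_total = W₁ + W₂ = 0.16051 + 0.11173 = 0.27225 hr

Final: 0.27225 hr


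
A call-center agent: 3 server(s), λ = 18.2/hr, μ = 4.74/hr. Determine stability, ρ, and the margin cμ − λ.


Total capacity cμ = 3·4.74 = 14.22/hr
ρ = λ/(cμ) = 18.2/14.22 = 1.2799
Stable ⇔ ρ < 1: NO
Spare capacity = cμ − λ = 14.22 − 18.2 = -3.98/hr

Final: ρ = 1.2799; unstable; margin = -3.98/hr


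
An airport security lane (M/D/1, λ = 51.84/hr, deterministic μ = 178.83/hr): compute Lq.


ρ = 51.84/178.83 = 0.2899
M/D/1: Lq = ρ²/(2(1−ρ)) = 0.08403/(2·0.7101) = 0.05917

Final: 0.05917


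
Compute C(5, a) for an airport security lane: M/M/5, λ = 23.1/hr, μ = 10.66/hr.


a = λ/μ = 2.1670; ρ = a/5 = 0.4334
P₀ = 0.113220 (from M/M/c formula)
C(c,a) = [a^c/(c!(1−ρ))]·P₀ = [47.78305/(120·0.5666)]·0.113220
= 0.70277·0.113220 = 0.079567

Final: 0.079567


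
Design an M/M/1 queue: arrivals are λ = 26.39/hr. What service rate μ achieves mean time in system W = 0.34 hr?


W = 1/(μ−λ) ⇒ μ − λ = 1/W = 1/0.34 = 2.9412
μ = λ + 1/W = 26.39 + 2.9412 = 29.3312 per hr

Final: 29.3312 /hr


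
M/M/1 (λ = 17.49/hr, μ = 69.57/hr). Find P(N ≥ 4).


ρ = 17.49/69.57 = 0.2514
P(N ≥ n) = ρ^n = 0.2514^4 = 0.003995

Final: 0.003995


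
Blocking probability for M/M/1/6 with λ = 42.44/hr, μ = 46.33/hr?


ρ = λ/μ = 42.44/46.33 = 0.9160
P_K = (1−ρ)ρ^K/(1−ρ^(K+1)) = (0.08396·0.590852)/(1 − 0.541242)
= 0.049610/0.458758 = 0.108139

Final: 0.108139


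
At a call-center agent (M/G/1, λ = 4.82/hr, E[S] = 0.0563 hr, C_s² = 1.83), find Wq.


ρ = λ·E[S] = 4.82·0.0563 = 0.2714
E[S²] = E[S]²(1+C_s²) = 0.0563²·(1+1.83) = 0.008970
Wq = λ·E[S²]/(2(1−ρ)) = 4.82·0.008970/(2·0.7286) = 0.02967 hr

Final: 0.02967 hr


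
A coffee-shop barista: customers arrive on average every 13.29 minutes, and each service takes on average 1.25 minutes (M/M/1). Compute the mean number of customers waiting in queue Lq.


λ = 60/13.29 = 4.5147 /hr
μ = 60/1.25 = 48.0000 /hr
ρ = λ/μ = 4.5147/48.0000 = 0.09406
Lq = ρ²/(1−ρ) = 0.008846/0.9059 = 0.009765

Final: 0.009765


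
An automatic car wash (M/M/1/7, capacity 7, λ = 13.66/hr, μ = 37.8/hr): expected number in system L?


ρ = 13.66/37.8 = 0.3614
L = ρ[1 − (K+1)ρ^K + Kρ^(K+1)] / [(1−ρ)(1−ρ^(K+1))]
Numerator: 0.3614·(1 − 8·0.0008048 + 7·0.0002909) = 0.359785
Denominator: (0.6386)·(0.999709) = 0.638439
L = 0.359785/0.638439 = 0.5635

Final: 0.5635


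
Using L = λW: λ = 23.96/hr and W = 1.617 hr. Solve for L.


L = λW = 23.96·1.617 = 38.7433

Final: 38.7433


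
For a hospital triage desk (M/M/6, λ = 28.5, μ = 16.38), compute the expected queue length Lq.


a = λ/μ = 1.7399; ρ = a/6 = 0.2900
P₀ = 0.175423
Lq = P₀·a^c·ρ / (c!·(1−ρ)²) = 0.175423·27.74507·0.2900/(720·0.50412)
= 0.003889

Final: 0.003889


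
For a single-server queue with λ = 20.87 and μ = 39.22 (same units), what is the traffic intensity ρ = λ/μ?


ρ = λ/μ = 20.87/39.22 = 0.5321

Final: 0.5321


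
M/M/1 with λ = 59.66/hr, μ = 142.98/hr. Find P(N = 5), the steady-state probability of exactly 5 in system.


ρ = 59.66/142.98 = 0.4173
P_n = (1−ρ)·ρ^n = (1 − 0.4173)·0.4173^5 = 0.5827·0.012649 = 0.007371

Final: 0.007371


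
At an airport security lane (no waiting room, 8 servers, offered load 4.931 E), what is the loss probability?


B(c,a) = (a^c/c!) / Σ_{k=0}^{c} a^k/k!
a^8/8! = 8.668810
Σ terms (k=0..8): 1.00000 + 4.93100 + 12.15738 + 19.98268 + 24.63365 + 24.29371 + 19.96538 + 14.06418 + 8.66881 = 129.696787
B = 8.668810/129.696787 = 0.066839

Final: 0.066839


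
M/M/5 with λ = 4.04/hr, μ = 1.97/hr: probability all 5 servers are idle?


a = λ/μ = 4.04/1.97 = 2.0508; ρ = a/c = 0.4102
Σ_{k=0}^{4} a^k/k! (terms k=0..4) = 1.00000 + 2.05076 + 2.10281 + 1.43745 + 0.73697 = 7.32800
Tail: a^5/(5!(1−ρ)) = 36.27235/(120·0.5898) = 0.51245
P₀ = 1/(7.32800 + 0.51245) = 1/7.84045 = 0.127544

Final: 0.127544


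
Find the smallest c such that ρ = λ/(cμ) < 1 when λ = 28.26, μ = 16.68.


Stability requires cμ > λ ⇔ c > λ/μ.
λ/μ = 28.26/16.68 = 1.6942
Minimum integer c = ⌊1.6942⌋ + 1 = 2
Check: 2·16.68 = 33.36 > 28.26, while 1·16.68 = 16.68 ≤ 28.26

Final: 2 servers


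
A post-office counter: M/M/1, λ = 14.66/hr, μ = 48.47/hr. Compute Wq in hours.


ρ = 14.66/48.47 = 0.3025
Wq = ρ/(μ−λ) = 0.3025/(48.47 − 14.66) = 0.3025/33.81 = 0.008946 hr

Final: 0.008946 hr


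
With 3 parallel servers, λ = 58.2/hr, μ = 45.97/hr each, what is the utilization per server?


ρ = λ/(cμ) = 58.2/(3·45.97) = 58.2/137.91 = 0.4220

Final: 0.4220


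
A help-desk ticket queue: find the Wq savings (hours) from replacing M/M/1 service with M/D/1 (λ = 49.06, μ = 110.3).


ρ = 49.06/110.3 = 0.4448
Wq(M/M/1) = ρ/(μ−λ) = 0.4448/61.24 = 0.007263 hr
Wq(M/D/1) = ρ/(2(μ−λ)) = 0.003632 hr
Savings = 0.007263 − 0.003632 = 0.003632 hr

Final: 0.003632 hr


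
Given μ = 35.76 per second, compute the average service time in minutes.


Mean service time = 1/μ = 1/35.76 second = 0.02796 second
In minutes: 0.02796 × 0.0166667 = 0.0004661 min

Final: 0.0004661 min


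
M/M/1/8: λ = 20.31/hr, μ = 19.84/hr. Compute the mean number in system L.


ρ = 20.31/19.84 = 1.0237
L = ρ[1 − (K+1)ρ^K + Kρ^(K+1)] / [(1−ρ)(1−ρ^(K+1))]
Numerator: 1.0237·(1 − 9·1.205996 + 8·1.234566) = 0.023094
Denominator: (-0.02369)·(-0.234566) = 0.005557
L = 0.023094/0.005557 = 4.1560

Final: 4.1560


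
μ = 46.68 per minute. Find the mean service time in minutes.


Mean service time = 1/μ = 1/46.68 minute = 0.02142 minute
In minutes: 0.02142 × 1 = 0.02142 min

Final: 0.02142 min


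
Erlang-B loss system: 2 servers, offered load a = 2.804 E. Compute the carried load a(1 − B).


B(2,2.804) = 0.508223 (Erlang-B)
Carried load = a(1 − B) = 2.804·(1 − 0.508223) = 2.804·0.491777 = 1.3789 E

Final: 1.3789 Erlangs


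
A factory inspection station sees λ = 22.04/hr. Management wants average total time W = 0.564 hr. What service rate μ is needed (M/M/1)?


W = 1/(μ−λ) ⇒ μ − λ = 1/W = 1/0.564 = 1.7730
μ = λ + 1/W = 22.04 + 1.7730 = 23.8130 per hr

Final: 23.8130 /hr


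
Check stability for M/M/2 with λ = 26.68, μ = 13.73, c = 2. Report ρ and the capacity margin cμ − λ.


Total capacity cμ = 2·13.73 = 27.46/hr
ρ = λ/(cμ) = 26.68/27.46 = 0.9716
Stable ⇔ ρ < 1: YES
Spare capacity = cμ − λ = 27.46 − 26.68 = 0.78/hr

Final: ρ = 0.9716; stable; margin = 0.78/hr


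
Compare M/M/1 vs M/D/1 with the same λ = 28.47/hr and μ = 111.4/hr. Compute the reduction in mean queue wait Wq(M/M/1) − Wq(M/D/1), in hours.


ρ = 28.47/111.4 = 0.2556
Wq(M/M/1) = ρ/(μ−λ) = 0.2556/82.93 = 0.003082 hr
Wq(M/D/1) = ρ/(2(μ−λ)) = 0.001541 hr
Savings = 0.003082 − 0.001541 = 0.001541 hr

Final: 0.001541 hr


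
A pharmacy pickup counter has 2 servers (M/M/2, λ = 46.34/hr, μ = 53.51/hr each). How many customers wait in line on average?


a = λ/μ = 0.8660; ρ = a/2 = 0.4330
P₀ = 0.395670
Lq = P₀·a^c·ρ / (c!·(1−ρ)²) = 0.395670·0.74997·0.4330/(2·0.32149)
= 0.19984

Final: 0.19984


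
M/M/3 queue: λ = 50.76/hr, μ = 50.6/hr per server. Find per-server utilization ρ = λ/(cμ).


ρ = λ/(cμ) = 50.76/(3·50.6) = 50.76/151.80 = 0.3344

Final: 0.3344


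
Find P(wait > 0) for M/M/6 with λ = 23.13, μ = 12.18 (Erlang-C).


a = λ/μ = 1.8990; ρ = a/6 = 0.3165
P₀ = 0.149555 (from M/M/c formula)
C(c,a) = [a^c/(c!(1−ρ))]·P₀ = [46.89970/(720·0.6835)]·0.149555
= 0.09530·0.149555 = 0.014253

Final: 0.014253


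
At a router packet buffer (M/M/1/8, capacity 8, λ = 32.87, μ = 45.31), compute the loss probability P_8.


ρ = λ/μ = 32.87/45.31 = 0.7254
P_K = (1−ρ)ρ^K/(1−ρ^(K+1)) = (0.2746·0.076709)/(1 − 0.055648)
= 0.021061/0.944352 = 0.022302

Final: 0.022302


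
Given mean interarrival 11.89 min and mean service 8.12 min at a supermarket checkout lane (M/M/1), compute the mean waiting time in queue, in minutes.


λ = 60/11.89 = 5.0463 /hr
μ = 60/8.12 = 7.3892 /hr
ρ = λ/μ = 5.0463/7.3892 = 0.6829
Wq = ρ/(μ−λ) = 0.6829/(7.3892−5.0463) = 0.29149 hr
In minutes: 0.29149·60 = 17.489 min

Final: 17.489 min


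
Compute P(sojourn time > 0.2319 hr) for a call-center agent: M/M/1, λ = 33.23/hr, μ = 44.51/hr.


W ~ Exponential(μ−λ) for M/M/1.
μ − λ = 44.51 − 33.23 = 11.2800
P(W > t) = e^{−(μ−λ)t} = e^{−2.6158} = 0.073107

Final: 0.073107


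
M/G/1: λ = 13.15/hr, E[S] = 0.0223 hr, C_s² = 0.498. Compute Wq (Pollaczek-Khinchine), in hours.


ρ = λ·E[S] = 13.15·0.0223 = 0.2932
E[S²] = E[S]²(1+C_s²) = 0.0223²·(1+0.498) = 0.0007449
Wq = λ·E[S²]/(2(1−ρ)) = 13.15·0.0007449/(2·0.7068) = 0.006930 hr

Final: 0.006930 hr


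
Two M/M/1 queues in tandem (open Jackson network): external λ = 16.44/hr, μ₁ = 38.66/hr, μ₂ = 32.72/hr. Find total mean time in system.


Each node sees arrival rate λ = 16.44/hr (tandem ⇒ throughput preserved).
W₁ = 1/(μ₁−λ) = 1/(38.66−16.44) = 0.04500 hr
W₂ = 1/(μ₂−λ) = 1/(32.72−16.44) = 0.06143 hr
W_total = W₁ + W₂ = 0.04500 + 0.06143 = 0.10643 hr

Final: 0.10643 hr


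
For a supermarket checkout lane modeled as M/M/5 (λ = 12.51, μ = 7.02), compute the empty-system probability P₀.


a = λ/μ = 12.51/7.02 = 1.7821; ρ = a/c = 0.3564
Σ_{k=0}^{4} a^k/k! (terms k=0..4) = 1.00000 + 1.78205 + 1.58785 + 0.94321 + 0.42021 = 5.73333
Tail: a^5/(5!(1−ρ)) = 17.97219/(120·0.6436) = 0.23271
P₀ = 1/(5.73333 + 0.23271) = 1/5.96604 = 0.167615

Final: 0.167615


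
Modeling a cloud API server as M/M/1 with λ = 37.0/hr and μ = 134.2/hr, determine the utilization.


ρ = λ/μ = 37.0/134.2 = 0.2757

Final: 0.2757


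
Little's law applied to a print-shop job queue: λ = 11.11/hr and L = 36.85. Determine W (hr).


W = L/λ = 36.85/11.11 = 3.3168 hr

Final: 3.3168 hr


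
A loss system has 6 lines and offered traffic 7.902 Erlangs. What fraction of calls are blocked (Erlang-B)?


B(c,a) = (a^c/c!) / Σ_{k=0}^{c} a^k/k!
a^6/6! = 338.134633
Σ terms (k=0..6): 1.00000 + 7.90200 + 31.22080 + 82.23559 + 162.45641 + 256.74611 + 338.13463 = 879.695556
B = 338.134633/879.695556 = 0.384377

Final: 0.384377


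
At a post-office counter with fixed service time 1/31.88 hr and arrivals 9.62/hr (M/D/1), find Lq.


ρ = 9.62/31.88 = 0.3018
M/D/1: Lq = ρ²/(2(1−ρ)) = 0.09106/(2·0.6982) = 0.06520

Final: 0.06520


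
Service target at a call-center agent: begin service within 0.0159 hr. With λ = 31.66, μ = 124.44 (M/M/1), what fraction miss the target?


ρ = 31.66/124.44 = 0.2544
P(Wq > t) = ρ·e^{−(μ−λ)t} = 0.2544·e^{−1.4752}
= 0.2544·0.228733 = 0.058194

Final: 0.058194


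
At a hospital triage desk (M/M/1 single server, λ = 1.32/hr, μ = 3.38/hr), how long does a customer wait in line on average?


ρ = 1.32/3.38 = 0.3905
Wq = ρ/(μ−λ) = 0.3905/(3.38 − 1.32) = 0.3905/2.06 = 0.1896 hr

Final: 0.1896 hr


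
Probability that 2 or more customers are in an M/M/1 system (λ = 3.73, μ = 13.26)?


ρ = 3.73/13.26 = 0.2813
P(N ≥ n) = ρ^n = 0.2813^2 = 0.079128

Final: 0.079128


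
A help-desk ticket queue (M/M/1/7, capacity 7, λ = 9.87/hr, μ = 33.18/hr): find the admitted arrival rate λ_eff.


ρ = 0.2975; P_K = (1−ρ)ρ^7/(1−ρ^8) = 0.0001448
λ_eff = λ(1 − P_K) = 9.87·(1 − 0.0001448) = 9.87·0.999855 = 9.8686 /hr

Final: 9.8686 /hr


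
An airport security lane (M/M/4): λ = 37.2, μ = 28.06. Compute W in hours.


a = 1.3257; ρ = 0.3314; P₀ = 0.264175
Lq = P₀·a^c·ρ/(c!(1−ρ)²) = 0.02521
Wq = Lq/λ = 0.02521/37.2 = 0.0006777 hr
W = Wq + 1/μ = 0.0006777 + 0.03564 = 0.03632 hr

Final: 0.03632 hr


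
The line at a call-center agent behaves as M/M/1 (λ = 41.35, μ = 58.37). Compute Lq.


ρ = 41.35/58.37 = 0.7084
Lq = ρ²/(1−ρ) = 0.5018/0.2916 = 1.7211

Final: 1.7211


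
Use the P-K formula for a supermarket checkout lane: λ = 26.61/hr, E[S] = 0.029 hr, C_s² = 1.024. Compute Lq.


ρ = λ·E[S] = 26.61·0.029 = 0.7717
Lq = ρ²(1+C_s²)/(2(1−ρ)) = 0.5955·(1+1.024)/(2·0.2283)
= 0.5955·2.0240/0.4566 = 2.63962

Final: 2.63962


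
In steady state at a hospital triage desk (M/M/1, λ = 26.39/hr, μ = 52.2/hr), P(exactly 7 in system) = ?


ρ = 26.39/52.2 = 0.5056
P_n = (1−ρ)·ρ^n = (1 − 0.5056)·0.5056^7 = 0.4944·0.008441 = 0.004173

Final: 0.004173


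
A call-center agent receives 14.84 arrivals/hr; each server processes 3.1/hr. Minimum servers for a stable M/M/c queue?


Stability requires cμ > λ ⇔ c > λ/μ.
λ/μ = 14.84/3.1 = 4.7871
Minimum integer c = ⌊4.7871⌋ + 1 = 5
Check: 5·3.1 = 15.50 > 14.84, while 4·3.1 = 12.40 ≤ 14.84

Final: 5 servers


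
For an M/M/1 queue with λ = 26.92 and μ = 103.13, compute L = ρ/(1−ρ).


ρ = λ/μ = 26.92/103.13 = 0.2610
L = ρ/(1−ρ) = 0.2610/(1 − 0.2610) = 0.2610/0.7390 = 0.3532

Final: 0.3532


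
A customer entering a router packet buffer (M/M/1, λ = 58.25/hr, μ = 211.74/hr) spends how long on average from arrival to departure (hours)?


W = 1/(μ−λ) = 1/(211.74 − 58.25) = 1/153.49 = 0.006515 hr

Final: 0.006515 hr
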